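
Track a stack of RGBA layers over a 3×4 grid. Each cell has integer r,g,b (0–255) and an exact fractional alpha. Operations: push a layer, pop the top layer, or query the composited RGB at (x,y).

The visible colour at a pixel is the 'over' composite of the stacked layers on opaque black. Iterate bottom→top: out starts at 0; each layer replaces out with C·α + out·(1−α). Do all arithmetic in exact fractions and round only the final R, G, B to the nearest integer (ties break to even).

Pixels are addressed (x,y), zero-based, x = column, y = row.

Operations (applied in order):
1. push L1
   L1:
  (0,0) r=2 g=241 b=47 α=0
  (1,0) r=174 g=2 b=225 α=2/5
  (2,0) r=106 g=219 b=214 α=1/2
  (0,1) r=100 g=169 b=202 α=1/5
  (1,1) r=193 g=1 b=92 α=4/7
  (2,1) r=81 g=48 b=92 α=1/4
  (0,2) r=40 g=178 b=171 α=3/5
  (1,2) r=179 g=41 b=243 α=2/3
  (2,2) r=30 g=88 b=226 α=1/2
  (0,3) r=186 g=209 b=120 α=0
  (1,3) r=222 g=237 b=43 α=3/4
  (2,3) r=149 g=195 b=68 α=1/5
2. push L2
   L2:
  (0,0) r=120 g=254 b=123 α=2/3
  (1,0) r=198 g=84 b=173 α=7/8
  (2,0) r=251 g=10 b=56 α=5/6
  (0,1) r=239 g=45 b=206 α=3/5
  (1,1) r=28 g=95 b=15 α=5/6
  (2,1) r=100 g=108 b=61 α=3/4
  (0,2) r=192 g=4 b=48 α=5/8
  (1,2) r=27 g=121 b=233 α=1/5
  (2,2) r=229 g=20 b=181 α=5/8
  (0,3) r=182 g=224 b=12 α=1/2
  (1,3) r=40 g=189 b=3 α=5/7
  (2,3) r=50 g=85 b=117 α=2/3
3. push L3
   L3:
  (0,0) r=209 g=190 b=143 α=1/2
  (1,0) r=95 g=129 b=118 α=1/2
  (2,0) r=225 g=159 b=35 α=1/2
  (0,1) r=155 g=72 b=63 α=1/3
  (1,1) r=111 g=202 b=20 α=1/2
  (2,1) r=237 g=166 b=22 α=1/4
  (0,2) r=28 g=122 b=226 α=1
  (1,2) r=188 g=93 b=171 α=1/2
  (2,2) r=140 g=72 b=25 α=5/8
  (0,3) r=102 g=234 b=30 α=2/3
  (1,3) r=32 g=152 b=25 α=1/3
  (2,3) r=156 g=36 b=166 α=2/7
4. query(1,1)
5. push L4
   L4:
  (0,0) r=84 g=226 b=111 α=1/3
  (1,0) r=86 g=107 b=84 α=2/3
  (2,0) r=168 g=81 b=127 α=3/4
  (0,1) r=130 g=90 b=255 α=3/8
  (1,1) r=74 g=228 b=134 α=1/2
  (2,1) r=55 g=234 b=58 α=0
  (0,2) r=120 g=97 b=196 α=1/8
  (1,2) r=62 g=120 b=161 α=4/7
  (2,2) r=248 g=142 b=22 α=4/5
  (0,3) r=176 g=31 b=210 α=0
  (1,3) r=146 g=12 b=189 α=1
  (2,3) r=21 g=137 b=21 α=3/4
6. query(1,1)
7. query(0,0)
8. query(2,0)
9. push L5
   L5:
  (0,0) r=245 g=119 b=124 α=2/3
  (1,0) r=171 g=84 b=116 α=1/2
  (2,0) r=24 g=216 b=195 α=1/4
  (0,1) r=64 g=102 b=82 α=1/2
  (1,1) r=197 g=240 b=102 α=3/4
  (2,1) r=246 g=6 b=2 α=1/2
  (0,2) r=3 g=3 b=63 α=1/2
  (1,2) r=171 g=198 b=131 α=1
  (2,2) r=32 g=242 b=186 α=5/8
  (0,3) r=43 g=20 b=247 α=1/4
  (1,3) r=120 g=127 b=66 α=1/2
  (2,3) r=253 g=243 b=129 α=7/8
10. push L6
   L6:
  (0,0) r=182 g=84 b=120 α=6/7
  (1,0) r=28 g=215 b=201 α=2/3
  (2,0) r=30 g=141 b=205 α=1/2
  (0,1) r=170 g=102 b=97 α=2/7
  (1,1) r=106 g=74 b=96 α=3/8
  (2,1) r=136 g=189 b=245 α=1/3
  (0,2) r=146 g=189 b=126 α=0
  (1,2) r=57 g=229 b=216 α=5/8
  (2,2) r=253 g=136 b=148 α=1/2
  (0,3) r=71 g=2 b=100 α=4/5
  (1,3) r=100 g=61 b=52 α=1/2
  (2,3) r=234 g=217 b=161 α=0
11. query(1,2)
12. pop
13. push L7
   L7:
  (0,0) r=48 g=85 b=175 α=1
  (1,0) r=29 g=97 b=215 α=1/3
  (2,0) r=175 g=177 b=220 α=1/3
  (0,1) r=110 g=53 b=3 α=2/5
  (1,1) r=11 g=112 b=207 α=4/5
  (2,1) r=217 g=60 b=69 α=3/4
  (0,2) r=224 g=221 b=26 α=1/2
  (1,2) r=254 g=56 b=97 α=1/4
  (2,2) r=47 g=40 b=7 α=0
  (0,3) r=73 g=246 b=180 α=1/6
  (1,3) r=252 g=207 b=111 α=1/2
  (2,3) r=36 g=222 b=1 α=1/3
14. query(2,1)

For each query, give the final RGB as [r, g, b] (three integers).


at x=1,y=1 over L1,L2,L3:
L1 α=4/7: [772/7, 4/7, 368/7]
L2 α=5/6: [292/7, 3329/42, 893/42]
L3 α=1/2: [1069/14, 11813/84, 1733/84]
rounded: [76, 141, 21]

query (1,1) [L1,L2,L3,L4] — begin 0,0,0
+L1 (α=4/7) → [772/7, 4/7, 368/7]
+L2 (α=5/6) → [292/7, 3329/42, 893/42]
+L3 (α=1/2) → [1069/14, 11813/84, 1733/84]
+L4 (α=1/2) → [2105/28, 30965/168, 12989/168]
rounded: [75, 184, 77]

(0,0) stack=L1,L2,L3,L4; from [0,0,0]:
+L1 (α=0) → [0, 0, 0]
+L2 (α=2/3) → [80, 508/3, 82]
+L3 (α=1/2) → [289/2, 539/3, 225/2]
+L4 (α=1/3) → [373/3, 1756/9, 112]
= [124, 195, 112]

(2,0) stack=L1,L2,L3,L4; from [0,0,0]:
after L1 α=1/2: [53, 219/2, 107]
after L2 α=5/6: [218, 319/12, 129/2]
after L3 α=1/2: [443/2, 2227/24, 199/4]
after L4 α=3/4: [1451/8, 8059/96, 1723/16]
→ [181, 84, 108]

at x=1,y=2 over L1,L2,L3,L4,L5,L6:
L1 α=2/3: [358/3, 82/3, 162]
L2 α=1/5: [1513/15, 691/15, 881/5]
L3 α=1/2: [4333/30, 1043/15, 868/5]
L4 α=4/7: [6813/70, 3443/35, 832/5]
L5 α=1: [171, 198, 131]
L6 α=5/8: [399/4, 1739/8, 1473/8]
= [100, 217, 184]

query (2,1) [L1,L2,L3,L4,L5,L7] — begin 0,0,0
after L1 α=1/4: [81/4, 12, 23]
after L2 α=3/4: [1281/16, 84, 103/2]
after L3 α=1/4: [7635/64, 209/2, 353/8]
after L4 α=0: [7635/64, 209/2, 353/8]
after L5 α=1/2: [23379/128, 221/4, 369/16]
after L7 α=3/4: [106707/512, 941/16, 3681/64]
rounded: [208, 59, 58]


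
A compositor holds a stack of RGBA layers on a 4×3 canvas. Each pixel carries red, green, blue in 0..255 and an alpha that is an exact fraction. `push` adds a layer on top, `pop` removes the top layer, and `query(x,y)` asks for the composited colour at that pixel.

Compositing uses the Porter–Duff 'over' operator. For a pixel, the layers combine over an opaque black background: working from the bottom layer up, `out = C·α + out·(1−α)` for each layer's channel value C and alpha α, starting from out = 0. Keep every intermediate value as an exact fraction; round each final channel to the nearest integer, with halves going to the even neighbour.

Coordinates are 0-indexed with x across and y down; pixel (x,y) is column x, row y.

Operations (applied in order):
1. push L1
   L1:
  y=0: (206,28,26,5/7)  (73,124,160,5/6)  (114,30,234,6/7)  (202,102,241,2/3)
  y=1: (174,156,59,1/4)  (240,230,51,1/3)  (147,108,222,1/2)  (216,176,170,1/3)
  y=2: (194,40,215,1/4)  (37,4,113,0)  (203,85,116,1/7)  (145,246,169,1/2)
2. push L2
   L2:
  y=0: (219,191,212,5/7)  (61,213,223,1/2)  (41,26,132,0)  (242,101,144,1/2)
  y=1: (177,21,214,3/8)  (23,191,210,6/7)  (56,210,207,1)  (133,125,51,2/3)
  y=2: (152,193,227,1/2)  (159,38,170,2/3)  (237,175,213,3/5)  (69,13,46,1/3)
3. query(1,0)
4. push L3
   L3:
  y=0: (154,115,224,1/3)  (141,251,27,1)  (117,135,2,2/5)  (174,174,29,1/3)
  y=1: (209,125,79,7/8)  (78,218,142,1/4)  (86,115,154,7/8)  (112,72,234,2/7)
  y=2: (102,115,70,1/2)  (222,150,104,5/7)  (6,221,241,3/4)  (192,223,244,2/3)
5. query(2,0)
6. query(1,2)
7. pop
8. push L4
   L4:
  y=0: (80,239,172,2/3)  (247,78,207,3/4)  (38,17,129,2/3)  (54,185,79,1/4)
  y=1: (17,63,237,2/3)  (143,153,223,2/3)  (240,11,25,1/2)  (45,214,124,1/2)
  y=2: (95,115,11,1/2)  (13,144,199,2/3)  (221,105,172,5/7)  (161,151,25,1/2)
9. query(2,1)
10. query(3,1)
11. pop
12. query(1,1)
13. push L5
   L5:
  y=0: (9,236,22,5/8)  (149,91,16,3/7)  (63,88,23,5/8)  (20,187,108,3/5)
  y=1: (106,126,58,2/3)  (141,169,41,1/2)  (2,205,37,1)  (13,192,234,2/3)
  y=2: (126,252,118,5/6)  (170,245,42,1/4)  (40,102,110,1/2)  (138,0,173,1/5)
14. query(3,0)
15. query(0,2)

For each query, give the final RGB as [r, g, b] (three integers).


at x=1,y=0 over L1,L2:
+L1 (α=5/6) → [365/6, 310/3, 400/3]
+L2 (α=1/2) → [731/12, 949/6, 1069/6]
→ [61, 158, 178]

at x=2,y=0 over L1,L2,L3:
after L1 α=6/7: [684/7, 180/7, 1404/7]
after L2 α=0: [684/7, 180/7, 1404/7]
after L3 α=2/5: [738/7, 486/7, 848/7]
rounded: [105, 69, 121]

query (1,2) [L1,L2,L3] — begin 0,0,0
+L1 (α=0) → [0, 0, 0]
+L2 (α=2/3) → [106, 76/3, 340/3]
+L3 (α=5/7) → [1322/7, 2402/21, 320/3]
rounded: [189, 114, 107]

(2,1) stack=L1,L2,L4; from [0,0,0]:
after L1 α=1/2: [147/2, 54, 111]
after L2 α=1: [56, 210, 207]
after L4 α=1/2: [148, 221/2, 116]
rounded: [148, 110, 116]

(3,1) stack=L1,L2,L4; from [0,0,0]:
L1 α=1/3: [72, 176/3, 170/3]
L2 α=2/3: [338/3, 926/9, 476/9]
L4 α=1/2: [473/6, 1426/9, 796/9]
= [79, 158, 88]

(1,1) stack=L1,L2; from [0,0,0]:
+L1 (α=1/3) → [80, 230/3, 17]
+L2 (α=6/7) → [218/7, 524/3, 1277/7]
→ [31, 175, 182]

at x=3,y=0 over L1,L2,L5:
L1 α=2/3: [404/3, 68, 482/3]
L2 α=1/2: [565/3, 169/2, 457/3]
L5 α=3/5: [262/3, 146, 1886/15]
→ [87, 146, 126]

at x=0,y=2 over L1,L2,L5:
+L1 (α=1/4) → [97/2, 10, 215/4]
+L2 (α=1/2) → [401/4, 203/2, 1123/8]
+L5 (α=5/6) → [2921/24, 2723/12, 5843/48]
→ [122, 227, 122]


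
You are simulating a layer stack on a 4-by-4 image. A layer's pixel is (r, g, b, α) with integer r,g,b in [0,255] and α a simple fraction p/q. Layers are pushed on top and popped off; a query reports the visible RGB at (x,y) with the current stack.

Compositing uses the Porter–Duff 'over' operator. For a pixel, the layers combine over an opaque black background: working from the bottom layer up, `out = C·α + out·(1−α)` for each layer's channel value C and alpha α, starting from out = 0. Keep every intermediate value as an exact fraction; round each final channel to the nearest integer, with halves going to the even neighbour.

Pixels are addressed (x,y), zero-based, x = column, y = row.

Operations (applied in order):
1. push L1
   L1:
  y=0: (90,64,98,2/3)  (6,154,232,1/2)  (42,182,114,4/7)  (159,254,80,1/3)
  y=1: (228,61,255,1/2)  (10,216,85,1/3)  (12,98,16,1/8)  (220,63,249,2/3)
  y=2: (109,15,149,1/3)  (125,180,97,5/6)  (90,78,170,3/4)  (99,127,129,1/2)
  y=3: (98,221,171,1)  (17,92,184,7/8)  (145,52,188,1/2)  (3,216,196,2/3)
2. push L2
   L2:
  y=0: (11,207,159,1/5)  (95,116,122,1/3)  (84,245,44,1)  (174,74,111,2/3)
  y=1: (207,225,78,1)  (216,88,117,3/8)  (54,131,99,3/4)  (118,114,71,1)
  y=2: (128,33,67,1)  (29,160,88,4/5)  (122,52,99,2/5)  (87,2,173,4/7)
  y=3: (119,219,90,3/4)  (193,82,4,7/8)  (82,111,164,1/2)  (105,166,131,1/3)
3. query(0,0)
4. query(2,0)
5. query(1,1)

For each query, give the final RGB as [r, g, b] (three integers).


(0,0) stack=L1,L2; from [0,0,0]:
+L1 (α=2/3) → [60, 128/3, 196/3]
+L2 (α=1/5) → [251/5, 1133/15, 1261/15]
→ [50, 76, 84]

at x=2,y=0 over L1,L2:
L1 α=4/7: [24, 104, 456/7]
L2 α=1: [84, 245, 44]
= [84, 245, 44]

query (1,1) [L1,L2] — begin 0,0,0
after L1 α=1/3: [10/3, 72, 85/3]
after L2 α=3/8: [997/12, 78, 739/12]
rounded: [83, 78, 62]


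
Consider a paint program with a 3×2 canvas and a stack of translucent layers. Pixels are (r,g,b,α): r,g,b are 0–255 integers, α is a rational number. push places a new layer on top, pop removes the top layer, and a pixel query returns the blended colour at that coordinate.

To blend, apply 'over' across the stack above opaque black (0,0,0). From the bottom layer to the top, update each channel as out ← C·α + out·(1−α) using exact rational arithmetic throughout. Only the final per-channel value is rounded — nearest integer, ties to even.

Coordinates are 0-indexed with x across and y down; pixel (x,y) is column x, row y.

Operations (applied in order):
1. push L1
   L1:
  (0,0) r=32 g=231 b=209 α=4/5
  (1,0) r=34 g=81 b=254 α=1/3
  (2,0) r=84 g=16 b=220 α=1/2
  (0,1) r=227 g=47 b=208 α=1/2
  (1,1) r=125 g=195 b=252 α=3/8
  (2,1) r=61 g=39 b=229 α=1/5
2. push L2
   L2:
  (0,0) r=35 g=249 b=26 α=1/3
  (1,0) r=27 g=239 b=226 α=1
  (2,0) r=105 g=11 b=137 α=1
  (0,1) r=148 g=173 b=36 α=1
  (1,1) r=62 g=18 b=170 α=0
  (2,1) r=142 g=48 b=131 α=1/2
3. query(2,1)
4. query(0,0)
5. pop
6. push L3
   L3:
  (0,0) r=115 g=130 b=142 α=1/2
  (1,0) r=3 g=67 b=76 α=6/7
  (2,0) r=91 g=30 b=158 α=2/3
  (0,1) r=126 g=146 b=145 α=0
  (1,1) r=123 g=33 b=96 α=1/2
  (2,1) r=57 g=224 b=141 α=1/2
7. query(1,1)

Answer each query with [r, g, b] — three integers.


(2,1) stack=L1,L2; from [0,0,0]:
+L1 (α=1/5) → [61/5, 39/5, 229/5]
+L2 (α=1/2) → [771/10, 279/10, 442/5]
→ [77, 28, 88]

at x=0,y=0 over L1,L2:
after L1 α=4/5: [128/5, 924/5, 836/5]
after L2 α=1/3: [431/15, 1031/5, 1802/15]
→ [29, 206, 120]

(1,1) stack=L1,L3; from [0,0,0]:
+L1 (α=3/8) → [375/8, 585/8, 189/2]
+L3 (α=1/2) → [1359/16, 849/16, 381/4]
→ [85, 53, 95]


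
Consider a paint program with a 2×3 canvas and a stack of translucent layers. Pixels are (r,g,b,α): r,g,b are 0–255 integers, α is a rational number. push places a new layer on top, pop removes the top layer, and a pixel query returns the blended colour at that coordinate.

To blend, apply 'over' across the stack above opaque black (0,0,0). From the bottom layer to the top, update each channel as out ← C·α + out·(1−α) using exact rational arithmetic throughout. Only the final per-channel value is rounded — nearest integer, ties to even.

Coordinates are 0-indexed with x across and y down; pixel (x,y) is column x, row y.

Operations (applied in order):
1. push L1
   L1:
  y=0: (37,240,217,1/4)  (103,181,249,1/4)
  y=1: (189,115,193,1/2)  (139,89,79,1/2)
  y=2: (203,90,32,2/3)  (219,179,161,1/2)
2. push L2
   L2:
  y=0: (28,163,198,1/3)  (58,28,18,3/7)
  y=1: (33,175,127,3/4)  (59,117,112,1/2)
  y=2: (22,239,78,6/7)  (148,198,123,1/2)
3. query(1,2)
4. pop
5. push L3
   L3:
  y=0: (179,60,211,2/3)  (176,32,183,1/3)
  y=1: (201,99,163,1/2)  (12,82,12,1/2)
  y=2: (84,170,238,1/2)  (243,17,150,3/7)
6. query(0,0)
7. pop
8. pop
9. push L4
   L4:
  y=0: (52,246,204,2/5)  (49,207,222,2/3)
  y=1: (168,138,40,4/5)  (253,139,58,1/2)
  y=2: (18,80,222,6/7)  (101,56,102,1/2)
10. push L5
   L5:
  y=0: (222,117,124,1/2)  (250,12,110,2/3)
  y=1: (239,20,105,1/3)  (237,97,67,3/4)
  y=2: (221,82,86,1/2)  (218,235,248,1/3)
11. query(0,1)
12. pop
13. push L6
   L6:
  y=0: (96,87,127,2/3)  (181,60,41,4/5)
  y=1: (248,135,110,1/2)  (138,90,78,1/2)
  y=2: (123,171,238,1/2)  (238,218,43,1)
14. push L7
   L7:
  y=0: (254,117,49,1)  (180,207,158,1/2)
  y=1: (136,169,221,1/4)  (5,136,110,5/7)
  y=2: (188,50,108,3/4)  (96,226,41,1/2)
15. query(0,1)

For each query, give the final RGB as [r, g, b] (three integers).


query (1,2) [L1,L2] — begin 0,0,0
L1 α=1/2: [219/2, 179/2, 161/2]
L2 α=1/2: [515/4, 575/4, 407/4]
→ [129, 144, 102]

(0,0) stack=L1,L3; from [0,0,0]:
+L1 (α=1/4) → [37/4, 60, 217/4]
+L3 (α=2/3) → [1469/12, 60, 635/4]
rounded: [122, 60, 159]

query (0,1) [L4,L5] — begin 0,0,0
+L4 (α=4/5) → [672/5, 552/5, 32]
+L5 (α=1/3) → [2539/15, 1204/15, 169/3]
→ [169, 80, 56]

at x=0,y=1 over L4,L6,L7:
+L4 (α=4/5) → [672/5, 552/5, 32]
+L6 (α=1/2) → [956/5, 1227/10, 71]
+L7 (α=1/4) → [887/5, 5371/40, 217/2]
→ [177, 134, 108]


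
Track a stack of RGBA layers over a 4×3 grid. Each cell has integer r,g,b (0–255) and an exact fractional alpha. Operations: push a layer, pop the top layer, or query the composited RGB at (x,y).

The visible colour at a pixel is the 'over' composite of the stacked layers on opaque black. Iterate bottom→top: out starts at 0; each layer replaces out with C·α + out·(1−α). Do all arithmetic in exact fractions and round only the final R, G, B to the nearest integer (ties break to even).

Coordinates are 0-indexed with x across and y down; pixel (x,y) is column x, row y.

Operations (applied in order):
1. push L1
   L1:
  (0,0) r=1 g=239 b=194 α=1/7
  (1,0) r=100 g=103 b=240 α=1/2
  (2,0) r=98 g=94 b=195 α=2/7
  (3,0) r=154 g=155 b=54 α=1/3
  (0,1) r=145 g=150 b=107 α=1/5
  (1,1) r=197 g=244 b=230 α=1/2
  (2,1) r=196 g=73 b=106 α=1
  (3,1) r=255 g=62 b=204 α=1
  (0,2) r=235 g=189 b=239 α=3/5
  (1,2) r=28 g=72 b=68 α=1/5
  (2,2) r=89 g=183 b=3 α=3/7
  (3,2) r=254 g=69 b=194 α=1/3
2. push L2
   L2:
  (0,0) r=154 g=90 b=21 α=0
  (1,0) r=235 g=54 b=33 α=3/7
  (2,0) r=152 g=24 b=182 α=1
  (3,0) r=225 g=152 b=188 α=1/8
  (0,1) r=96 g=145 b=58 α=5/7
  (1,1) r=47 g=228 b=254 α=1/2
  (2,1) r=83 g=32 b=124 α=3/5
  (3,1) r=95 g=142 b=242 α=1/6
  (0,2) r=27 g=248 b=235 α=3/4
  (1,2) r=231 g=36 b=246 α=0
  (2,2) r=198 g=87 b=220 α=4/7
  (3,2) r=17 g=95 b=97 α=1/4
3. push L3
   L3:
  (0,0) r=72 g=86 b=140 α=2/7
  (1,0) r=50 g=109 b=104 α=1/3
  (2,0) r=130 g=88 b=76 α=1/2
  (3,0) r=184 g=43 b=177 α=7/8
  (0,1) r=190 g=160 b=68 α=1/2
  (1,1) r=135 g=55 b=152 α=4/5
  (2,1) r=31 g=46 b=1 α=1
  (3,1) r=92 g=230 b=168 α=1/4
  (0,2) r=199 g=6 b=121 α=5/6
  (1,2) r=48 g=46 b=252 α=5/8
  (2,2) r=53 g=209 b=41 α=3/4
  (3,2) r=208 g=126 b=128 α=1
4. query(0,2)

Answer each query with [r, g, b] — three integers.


at x=0,y=2 over L1,L2,L3:
L1 α=3/5: [141, 567/5, 717/5]
L2 α=3/4: [111/2, 4287/20, 2121/10]
L3 α=5/6: [2101/12, 1629/40, 8171/60]
→ [175, 41, 136]


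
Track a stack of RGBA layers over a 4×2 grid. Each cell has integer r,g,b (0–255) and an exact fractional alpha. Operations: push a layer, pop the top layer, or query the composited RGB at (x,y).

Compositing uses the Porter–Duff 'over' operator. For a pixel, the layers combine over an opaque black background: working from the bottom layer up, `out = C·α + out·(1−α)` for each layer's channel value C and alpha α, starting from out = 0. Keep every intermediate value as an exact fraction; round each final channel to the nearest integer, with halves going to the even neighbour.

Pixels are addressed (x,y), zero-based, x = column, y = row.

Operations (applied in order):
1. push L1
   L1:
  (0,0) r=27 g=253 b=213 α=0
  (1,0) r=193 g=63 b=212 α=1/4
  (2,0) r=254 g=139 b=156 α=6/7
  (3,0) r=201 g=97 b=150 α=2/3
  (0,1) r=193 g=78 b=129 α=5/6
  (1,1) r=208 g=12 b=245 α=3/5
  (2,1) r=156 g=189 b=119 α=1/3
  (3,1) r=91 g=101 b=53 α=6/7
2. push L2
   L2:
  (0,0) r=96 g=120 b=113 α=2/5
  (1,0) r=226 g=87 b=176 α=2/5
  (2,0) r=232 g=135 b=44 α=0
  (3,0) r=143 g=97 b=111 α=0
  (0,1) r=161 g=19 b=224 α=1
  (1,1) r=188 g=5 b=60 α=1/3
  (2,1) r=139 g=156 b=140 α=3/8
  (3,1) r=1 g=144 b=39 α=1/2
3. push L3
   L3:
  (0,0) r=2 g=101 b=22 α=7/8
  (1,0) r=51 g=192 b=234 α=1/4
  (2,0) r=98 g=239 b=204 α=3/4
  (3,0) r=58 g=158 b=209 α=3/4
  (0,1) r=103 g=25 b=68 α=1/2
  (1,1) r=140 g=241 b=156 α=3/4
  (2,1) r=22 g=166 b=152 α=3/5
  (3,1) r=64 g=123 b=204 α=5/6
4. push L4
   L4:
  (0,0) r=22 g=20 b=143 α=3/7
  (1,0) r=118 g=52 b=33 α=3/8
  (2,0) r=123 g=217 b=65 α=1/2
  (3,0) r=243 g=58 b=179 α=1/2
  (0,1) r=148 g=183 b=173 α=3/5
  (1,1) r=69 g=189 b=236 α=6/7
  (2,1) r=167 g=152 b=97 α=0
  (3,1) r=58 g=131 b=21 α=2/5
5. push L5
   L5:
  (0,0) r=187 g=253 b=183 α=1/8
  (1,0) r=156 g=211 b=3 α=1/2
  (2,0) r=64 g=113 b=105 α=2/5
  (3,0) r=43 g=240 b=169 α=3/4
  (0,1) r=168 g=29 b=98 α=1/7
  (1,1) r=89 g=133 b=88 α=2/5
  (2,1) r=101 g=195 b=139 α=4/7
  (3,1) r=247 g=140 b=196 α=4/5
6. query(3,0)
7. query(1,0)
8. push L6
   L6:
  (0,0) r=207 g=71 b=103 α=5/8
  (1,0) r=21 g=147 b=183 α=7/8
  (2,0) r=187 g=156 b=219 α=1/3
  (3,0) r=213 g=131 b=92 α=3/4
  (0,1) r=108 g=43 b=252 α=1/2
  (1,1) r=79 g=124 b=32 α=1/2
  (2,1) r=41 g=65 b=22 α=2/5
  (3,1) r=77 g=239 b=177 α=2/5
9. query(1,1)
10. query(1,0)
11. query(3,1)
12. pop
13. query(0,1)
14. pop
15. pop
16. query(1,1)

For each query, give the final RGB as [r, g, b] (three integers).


(3,0) stack=L1,L2,L3,L4,L5; from [0,0,0]:
L1 α=2/3: [134, 194/3, 100]
L2 α=0: [134, 194/3, 100]
L3 α=3/4: [77, 404/3, 727/4]
L4 α=1/2: [160, 289/3, 1443/8]
L5 α=3/4: [289/4, 2449/12, 5499/32]
→ [72, 204, 172]

at x=1,y=0 over L1,L2,L3,L4,L5:
L1 α=1/4: [193/4, 63/4, 53]
L2 α=2/5: [2387/20, 177/4, 511/5]
L3 α=1/4: [8181/80, 1299/16, 2703/20]
L4 α=3/8: [13845/128, 8991/128, 3099/32]
L5 α=1/2: [33813/256, 35999/256, 3195/64]
rounded: [132, 141, 50]

query (1,1) [L1,L2,L3,L4,L5,L6] — begin 0,0,0
L1 α=3/5: [624/5, 36/5, 147]
L2 α=1/3: [2188/15, 97/15, 118]
L3 α=3/4: [2122/15, 5471/30, 293/2]
L4 α=6/7: [8332/105, 39491/210, 3125/14]
L5 α=2/5: [14562/175, 58111/350, 11839/70]
L6 α=1/2: [28387/350, 101511/700, 14079/140]
= [81, 145, 101]

(1,0) stack=L1,L2,L3,L4,L5,L6; from [0,0,0]:
+L1 (α=1/4) → [193/4, 63/4, 53]
+L2 (α=2/5) → [2387/20, 177/4, 511/5]
+L3 (α=1/4) → [8181/80, 1299/16, 2703/20]
+L4 (α=3/8) → [13845/128, 8991/128, 3099/32]
+L5 (α=1/2) → [33813/256, 35999/256, 3195/64]
+L6 (α=7/8) → [71445/2048, 299423/2048, 85179/512]
rounded: [35, 146, 166]

(3,1) stack=L1,L2,L3,L4,L5,L6; from [0,0,0]:
L1 α=6/7: [78, 606/7, 318/7]
L2 α=1/2: [79/2, 807/7, 591/14]
L3 α=5/6: [719/12, 852/7, 4957/28]
L4 α=2/5: [1183/20, 878/7, 16047/140]
L5 α=4/5: [20943/100, 4798/35, 125807/700]
L6 α=2/5: [78229/500, 31124/175, 625221/3500]
= [156, 178, 179]

query (0,1) [L1,L2,L3,L4,L5] — begin 0,0,0
after L1 α=5/6: [965/6, 65, 215/2]
after L2 α=1: [161, 19, 224]
after L3 α=1/2: [132, 22, 146]
after L4 α=3/5: [708/5, 593/5, 811/5]
after L5 α=1/7: [5088/35, 529/5, 5356/35]
→ [145, 106, 153]

query (1,1) [L1,L2,L3] — begin 0,0,0
L1 α=3/5: [624/5, 36/5, 147]
L2 α=1/3: [2188/15, 97/15, 118]
L3 α=3/4: [2122/15, 5471/30, 293/2]
= [141, 182, 146]


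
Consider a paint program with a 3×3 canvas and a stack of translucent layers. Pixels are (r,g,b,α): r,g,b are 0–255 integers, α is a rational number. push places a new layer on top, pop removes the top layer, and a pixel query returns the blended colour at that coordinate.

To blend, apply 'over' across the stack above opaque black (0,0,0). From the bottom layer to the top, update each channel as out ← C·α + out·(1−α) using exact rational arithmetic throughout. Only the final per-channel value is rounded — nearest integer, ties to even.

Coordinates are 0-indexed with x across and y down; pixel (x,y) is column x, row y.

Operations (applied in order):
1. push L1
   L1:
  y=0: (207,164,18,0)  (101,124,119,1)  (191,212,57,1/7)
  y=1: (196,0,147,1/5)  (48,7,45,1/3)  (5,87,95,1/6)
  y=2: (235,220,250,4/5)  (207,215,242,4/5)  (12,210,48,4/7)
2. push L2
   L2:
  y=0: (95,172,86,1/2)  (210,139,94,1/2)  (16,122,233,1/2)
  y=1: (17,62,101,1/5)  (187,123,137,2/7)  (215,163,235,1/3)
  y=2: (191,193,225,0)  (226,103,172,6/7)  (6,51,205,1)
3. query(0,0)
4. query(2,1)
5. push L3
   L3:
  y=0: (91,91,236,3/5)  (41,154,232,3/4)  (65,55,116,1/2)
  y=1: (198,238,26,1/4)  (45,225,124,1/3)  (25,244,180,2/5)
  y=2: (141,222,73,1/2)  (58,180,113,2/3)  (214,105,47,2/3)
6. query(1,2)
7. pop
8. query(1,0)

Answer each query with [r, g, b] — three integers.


(0,0) stack=L1,L2; from [0,0,0]:
+L1 (α=0) → [0, 0, 0]
+L2 (α=1/2) → [95/2, 86, 43]
→ [48, 86, 43]

(2,1) stack=L1,L2; from [0,0,0]:
after L1 α=1/6: [5/6, 29/2, 95/6]
after L2 α=1/3: [650/9, 64, 800/9]
= [72, 64, 89]

(1,2) stack=L1,L2,L3; from [0,0,0]:
after L1 α=4/5: [828/5, 172, 968/5]
after L2 α=6/7: [7608/35, 790/7, 6128/35]
after L3 α=2/3: [11668/105, 3310/21, 14038/105]
rounded: [111, 158, 134]

query (1,0) [L1,L2] — begin 0,0,0
after L1 α=1: [101, 124, 119]
after L2 α=1/2: [311/2, 263/2, 213/2]
rounded: [156, 132, 106]


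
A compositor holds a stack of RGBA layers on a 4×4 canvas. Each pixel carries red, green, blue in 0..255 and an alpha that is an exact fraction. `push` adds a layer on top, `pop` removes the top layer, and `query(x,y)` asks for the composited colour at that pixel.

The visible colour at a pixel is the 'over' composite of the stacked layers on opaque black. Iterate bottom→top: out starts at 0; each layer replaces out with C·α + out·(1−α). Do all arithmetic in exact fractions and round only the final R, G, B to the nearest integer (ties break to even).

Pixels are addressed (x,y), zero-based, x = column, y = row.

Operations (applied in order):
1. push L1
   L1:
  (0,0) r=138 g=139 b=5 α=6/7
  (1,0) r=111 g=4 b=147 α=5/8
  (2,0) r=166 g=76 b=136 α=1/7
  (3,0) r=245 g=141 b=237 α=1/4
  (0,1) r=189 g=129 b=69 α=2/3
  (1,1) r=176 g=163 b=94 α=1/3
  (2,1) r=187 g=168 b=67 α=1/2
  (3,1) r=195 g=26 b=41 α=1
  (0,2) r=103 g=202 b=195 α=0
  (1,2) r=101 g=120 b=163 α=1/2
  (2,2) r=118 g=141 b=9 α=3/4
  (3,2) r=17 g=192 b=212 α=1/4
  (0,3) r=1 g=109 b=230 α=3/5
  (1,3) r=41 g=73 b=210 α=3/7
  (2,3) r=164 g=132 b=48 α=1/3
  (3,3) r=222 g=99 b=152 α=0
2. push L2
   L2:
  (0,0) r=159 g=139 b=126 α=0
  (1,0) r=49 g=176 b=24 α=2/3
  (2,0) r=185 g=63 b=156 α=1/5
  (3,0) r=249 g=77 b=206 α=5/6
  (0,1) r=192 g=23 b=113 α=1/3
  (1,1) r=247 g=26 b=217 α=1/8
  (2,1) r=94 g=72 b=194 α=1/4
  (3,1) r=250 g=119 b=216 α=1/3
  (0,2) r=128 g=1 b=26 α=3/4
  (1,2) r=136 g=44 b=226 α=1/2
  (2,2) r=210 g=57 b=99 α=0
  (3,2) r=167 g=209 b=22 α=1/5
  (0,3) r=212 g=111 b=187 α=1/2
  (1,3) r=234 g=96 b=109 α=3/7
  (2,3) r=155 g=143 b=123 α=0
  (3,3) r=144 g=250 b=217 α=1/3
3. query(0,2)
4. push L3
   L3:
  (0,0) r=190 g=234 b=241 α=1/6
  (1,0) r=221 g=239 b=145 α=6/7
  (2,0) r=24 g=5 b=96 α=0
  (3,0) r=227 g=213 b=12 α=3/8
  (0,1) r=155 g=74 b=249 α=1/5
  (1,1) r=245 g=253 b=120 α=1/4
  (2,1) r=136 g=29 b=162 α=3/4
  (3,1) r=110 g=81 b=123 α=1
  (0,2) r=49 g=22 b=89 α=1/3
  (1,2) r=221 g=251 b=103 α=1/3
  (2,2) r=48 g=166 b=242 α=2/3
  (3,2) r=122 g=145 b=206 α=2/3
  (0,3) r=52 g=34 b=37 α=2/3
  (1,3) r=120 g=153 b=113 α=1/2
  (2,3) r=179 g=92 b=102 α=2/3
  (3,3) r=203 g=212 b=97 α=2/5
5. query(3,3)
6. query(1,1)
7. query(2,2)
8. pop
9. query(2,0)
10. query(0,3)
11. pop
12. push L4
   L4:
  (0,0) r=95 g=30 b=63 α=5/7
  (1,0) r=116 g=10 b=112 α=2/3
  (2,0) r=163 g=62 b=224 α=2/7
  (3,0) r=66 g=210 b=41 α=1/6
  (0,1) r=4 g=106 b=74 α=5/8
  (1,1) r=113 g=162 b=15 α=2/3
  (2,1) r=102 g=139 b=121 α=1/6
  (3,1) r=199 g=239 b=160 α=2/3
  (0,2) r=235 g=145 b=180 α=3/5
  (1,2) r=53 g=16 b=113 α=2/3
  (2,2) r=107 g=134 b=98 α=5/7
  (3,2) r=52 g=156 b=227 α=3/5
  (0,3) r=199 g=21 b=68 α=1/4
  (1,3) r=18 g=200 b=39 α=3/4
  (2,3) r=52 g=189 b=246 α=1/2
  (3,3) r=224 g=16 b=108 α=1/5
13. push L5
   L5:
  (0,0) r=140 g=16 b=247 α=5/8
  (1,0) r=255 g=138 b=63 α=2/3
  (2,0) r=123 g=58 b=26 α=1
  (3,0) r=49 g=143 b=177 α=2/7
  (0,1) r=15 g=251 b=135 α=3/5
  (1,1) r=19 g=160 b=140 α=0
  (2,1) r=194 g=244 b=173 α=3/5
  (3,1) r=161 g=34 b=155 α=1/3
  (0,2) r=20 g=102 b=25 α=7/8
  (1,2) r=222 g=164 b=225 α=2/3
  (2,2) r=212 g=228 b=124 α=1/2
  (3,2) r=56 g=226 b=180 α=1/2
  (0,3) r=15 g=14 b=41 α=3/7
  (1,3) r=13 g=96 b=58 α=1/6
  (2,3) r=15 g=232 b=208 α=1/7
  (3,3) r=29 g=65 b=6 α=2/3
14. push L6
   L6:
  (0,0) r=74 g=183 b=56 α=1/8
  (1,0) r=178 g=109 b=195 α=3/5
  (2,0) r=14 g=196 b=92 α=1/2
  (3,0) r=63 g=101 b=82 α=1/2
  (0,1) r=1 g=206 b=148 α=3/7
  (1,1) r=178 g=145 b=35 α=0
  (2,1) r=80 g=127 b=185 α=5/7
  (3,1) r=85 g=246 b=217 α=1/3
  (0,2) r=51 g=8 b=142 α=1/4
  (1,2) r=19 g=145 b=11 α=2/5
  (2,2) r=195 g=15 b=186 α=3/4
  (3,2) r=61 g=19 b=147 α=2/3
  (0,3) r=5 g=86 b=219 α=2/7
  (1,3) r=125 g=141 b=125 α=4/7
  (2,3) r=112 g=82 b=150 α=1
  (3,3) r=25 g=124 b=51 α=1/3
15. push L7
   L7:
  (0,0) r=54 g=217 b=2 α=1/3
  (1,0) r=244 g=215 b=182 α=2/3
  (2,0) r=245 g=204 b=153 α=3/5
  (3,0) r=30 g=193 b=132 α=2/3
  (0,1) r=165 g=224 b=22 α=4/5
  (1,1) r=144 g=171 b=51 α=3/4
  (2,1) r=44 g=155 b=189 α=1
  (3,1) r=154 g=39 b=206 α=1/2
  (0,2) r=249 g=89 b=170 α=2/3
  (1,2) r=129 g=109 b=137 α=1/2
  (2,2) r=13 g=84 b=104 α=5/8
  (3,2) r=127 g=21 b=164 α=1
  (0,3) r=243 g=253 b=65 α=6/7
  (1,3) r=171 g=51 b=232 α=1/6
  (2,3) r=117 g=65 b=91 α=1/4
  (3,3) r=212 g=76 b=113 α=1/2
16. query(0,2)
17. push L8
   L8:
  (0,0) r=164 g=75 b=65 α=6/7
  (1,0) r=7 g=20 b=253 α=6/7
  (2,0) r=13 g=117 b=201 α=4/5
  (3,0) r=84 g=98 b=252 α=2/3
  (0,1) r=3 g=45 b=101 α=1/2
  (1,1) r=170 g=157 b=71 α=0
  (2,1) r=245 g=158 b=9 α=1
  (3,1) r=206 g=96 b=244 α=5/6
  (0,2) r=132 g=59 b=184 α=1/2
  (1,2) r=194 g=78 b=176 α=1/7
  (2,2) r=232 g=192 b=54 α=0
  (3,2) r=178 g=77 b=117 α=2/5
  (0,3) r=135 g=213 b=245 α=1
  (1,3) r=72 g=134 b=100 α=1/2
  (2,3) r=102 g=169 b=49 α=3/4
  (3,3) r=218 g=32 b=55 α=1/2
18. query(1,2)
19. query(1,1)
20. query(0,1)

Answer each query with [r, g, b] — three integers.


query (0,2) [L1,L2] — begin 0,0,0
L1 α=0: [0, 0, 0]
L2 α=3/4: [96, 3/4, 39/2]
→ [96, 1, 20]

at x=3,y=3 over L1,L2,L3:
L1 α=0: [0, 0, 0]
L2 α=1/3: [48, 250/3, 217/3]
L3 α=2/5: [110, 674/5, 411/5]
= [110, 135, 82]

(1,1) stack=L1,L2,L3; from [0,0,0]:
after L1 α=1/3: [176/3, 163/3, 94/3]
after L2 α=1/8: [1973/24, 1219/24, 1309/24]
after L3 α=1/4: [3933/32, 3243/32, 2269/32]
= [123, 101, 71]

at x=2,y=2 over L1,L2,L3:
after L1 α=3/4: [177/2, 423/4, 27/4]
after L2 α=0: [177/2, 423/4, 27/4]
after L3 α=2/3: [123/2, 1751/12, 1963/12]
→ [62, 146, 164]

at x=2,y=0 over L1,L2:
after L1 α=1/7: [166/7, 76/7, 136/7]
after L2 α=1/5: [1959/35, 149/7, 1636/35]
= [56, 21, 47]

query (0,3) [L1,L2] — begin 0,0,0
L1 α=3/5: [3/5, 327/5, 138]
L2 α=1/2: [1063/10, 441/5, 325/2]
→ [106, 88, 162]

query (0,2) [L1,L4,L5,L6,L7] — begin 0,0,0
after L1 α=0: [0, 0, 0]
after L4 α=3/5: [141, 87, 108]
after L5 α=7/8: [281/8, 801/8, 283/8]
after L6 α=1/4: [1251/32, 2467/32, 1985/32]
after L7 α=2/3: [5729/32, 2721/32, 12865/96]
= [179, 85, 134]

(1,2) stack=L1,L4,L5,L6,L7,L8; from [0,0,0]:
after L1 α=1/2: [101/2, 60, 163/2]
after L4 α=2/3: [313/6, 92/3, 205/2]
after L5 α=2/3: [2977/18, 1076/9, 1105/6]
after L6 α=2/5: [641/6, 1946/15, 1149/10]
after L7 α=1/2: [1415/12, 3581/30, 2519/20]
after L8 α=1/7: [1803/14, 3971/35, 1331/10]
= [129, 113, 133]

query (1,1) [L1,L4,L5,L6,L7,L8] — begin 0,0,0
L1 α=1/3: [176/3, 163/3, 94/3]
L4 α=2/3: [854/9, 1135/9, 184/9]
L5 α=0: [854/9, 1135/9, 184/9]
L6 α=0: [854/9, 1135/9, 184/9]
L7 α=3/4: [2371/18, 1438/9, 1561/36]
L8 α=0: [2371/18, 1438/9, 1561/36]
rounded: [132, 160, 43]

query (0,1) [L1,L4,L5,L6,L7,L8] — begin 0,0,0
+L1 (α=2/3) → [126, 86, 46]
+L4 (α=5/8) → [199/4, 197/2, 127/2]
+L5 (α=3/5) → [289/10, 190, 532/5]
+L6 (α=3/7) → [593/35, 1378/7, 4348/35]
+L7 (α=4/5) → [23693/175, 1530/7, 7428/175]
+L8 (α=1/2) → [12109/175, 1845/14, 25103/350]
rounded: [69, 132, 72]


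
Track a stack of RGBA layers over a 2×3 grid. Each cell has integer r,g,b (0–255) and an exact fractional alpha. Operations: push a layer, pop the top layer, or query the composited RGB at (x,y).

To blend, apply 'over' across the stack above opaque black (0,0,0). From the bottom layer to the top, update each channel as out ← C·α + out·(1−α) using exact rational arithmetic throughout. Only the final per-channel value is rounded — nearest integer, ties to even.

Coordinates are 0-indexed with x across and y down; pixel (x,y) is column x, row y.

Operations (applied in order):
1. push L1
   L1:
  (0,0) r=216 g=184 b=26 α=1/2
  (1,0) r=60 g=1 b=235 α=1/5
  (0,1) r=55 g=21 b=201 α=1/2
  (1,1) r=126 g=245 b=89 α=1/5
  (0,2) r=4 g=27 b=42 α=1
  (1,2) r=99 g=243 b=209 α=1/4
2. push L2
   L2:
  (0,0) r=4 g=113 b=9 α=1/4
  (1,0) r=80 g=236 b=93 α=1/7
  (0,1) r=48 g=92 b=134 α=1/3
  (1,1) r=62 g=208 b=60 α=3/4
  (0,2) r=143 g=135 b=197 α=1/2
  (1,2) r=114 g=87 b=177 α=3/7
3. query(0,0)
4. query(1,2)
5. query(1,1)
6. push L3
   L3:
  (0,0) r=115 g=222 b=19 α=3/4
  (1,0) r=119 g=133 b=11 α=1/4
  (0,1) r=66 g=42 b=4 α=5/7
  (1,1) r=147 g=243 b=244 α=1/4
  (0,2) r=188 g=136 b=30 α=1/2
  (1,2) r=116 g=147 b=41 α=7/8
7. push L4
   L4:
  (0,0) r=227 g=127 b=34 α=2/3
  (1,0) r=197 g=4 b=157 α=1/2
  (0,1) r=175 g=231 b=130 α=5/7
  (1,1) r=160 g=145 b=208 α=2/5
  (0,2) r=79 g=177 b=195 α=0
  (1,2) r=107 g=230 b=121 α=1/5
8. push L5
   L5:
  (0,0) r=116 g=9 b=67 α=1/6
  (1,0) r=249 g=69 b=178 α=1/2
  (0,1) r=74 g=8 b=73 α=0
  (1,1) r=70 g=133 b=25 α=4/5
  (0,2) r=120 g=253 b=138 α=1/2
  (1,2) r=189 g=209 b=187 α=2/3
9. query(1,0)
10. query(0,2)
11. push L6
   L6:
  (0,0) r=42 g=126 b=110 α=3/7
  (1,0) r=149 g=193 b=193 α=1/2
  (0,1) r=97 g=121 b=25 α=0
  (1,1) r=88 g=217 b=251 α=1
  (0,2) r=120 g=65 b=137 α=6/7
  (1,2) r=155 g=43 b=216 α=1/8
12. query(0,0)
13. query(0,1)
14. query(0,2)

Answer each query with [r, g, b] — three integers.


(0,0) stack=L1,L2; from [0,0,0]:
L1 α=1/2: [108, 92, 13]
L2 α=1/4: [82, 389/4, 12]
= [82, 97, 12]

at x=1,y=2 over L1,L2:
after L1 α=1/4: [99/4, 243/4, 209/4]
after L2 α=3/7: [63, 72, 740/7]
= [63, 72, 106]

(1,1) stack=L1,L2; from [0,0,0]:
L1 α=1/5: [126/5, 49, 89/5]
L2 α=3/4: [264/5, 673/4, 989/20]
rounded: [53, 168, 49]

at x=1,y=0 over L1,L2,L3,L4,L5:
L1 α=1/5: [12, 1/5, 47]
L2 α=1/7: [152/7, 1186/35, 375/7]
L3 α=1/4: [1289/28, 8213/140, 601/14]
L4 α=1/2: [6805/56, 8773/280, 2799/28]
L5 α=1/2: [20749/112, 28093/560, 7783/56]
rounded: [185, 50, 139]

(0,2) stack=L1,L2,L3,L4,L5; from [0,0,0]:
L1 α=1: [4, 27, 42]
L2 α=1/2: [147/2, 81, 239/2]
L3 α=1/2: [523/4, 217/2, 299/4]
L4 α=0: [523/4, 217/2, 299/4]
L5 α=1/2: [1003/8, 723/4, 851/8]
→ [125, 181, 106]

at x=0,y=0 over L1,L2,L3,L4,L5,L6:
+L1 (α=1/2) → [108, 92, 13]
+L2 (α=1/4) → [82, 389/4, 12]
+L3 (α=3/4) → [427/4, 3053/16, 69/4]
+L4 (α=2/3) → [2243/12, 7117/48, 341/12]
+L5 (α=1/6) → [12607/72, 36017/288, 2509/72]
+L6 (α=3/7) → [2125/18, 63233/504, 1207/18]
→ [118, 125, 67]

at x=0,y=1 over L1,L2,L3,L4,L5,L6:
after L1 α=1/2: [55/2, 21/2, 201/2]
after L2 α=1/3: [103/3, 113/3, 335/3]
after L3 α=5/7: [1196/21, 856/21, 730/21]
after L4 α=5/7: [20767/147, 25967/147, 15110/147]
after L5 α=0: [20767/147, 25967/147, 15110/147]
after L6 α=0: [20767/147, 25967/147, 15110/147]
= [141, 177, 103]

query (0,2) [L1,L2,L3,L4,L5,L6] — begin 0,0,0
after L1 α=1: [4, 27, 42]
after L2 α=1/2: [147/2, 81, 239/2]
after L3 α=1/2: [523/4, 217/2, 299/4]
after L4 α=0: [523/4, 217/2, 299/4]
after L5 α=1/2: [1003/8, 723/4, 851/8]
after L6 α=6/7: [6763/56, 2283/28, 1061/8]
→ [121, 82, 133]


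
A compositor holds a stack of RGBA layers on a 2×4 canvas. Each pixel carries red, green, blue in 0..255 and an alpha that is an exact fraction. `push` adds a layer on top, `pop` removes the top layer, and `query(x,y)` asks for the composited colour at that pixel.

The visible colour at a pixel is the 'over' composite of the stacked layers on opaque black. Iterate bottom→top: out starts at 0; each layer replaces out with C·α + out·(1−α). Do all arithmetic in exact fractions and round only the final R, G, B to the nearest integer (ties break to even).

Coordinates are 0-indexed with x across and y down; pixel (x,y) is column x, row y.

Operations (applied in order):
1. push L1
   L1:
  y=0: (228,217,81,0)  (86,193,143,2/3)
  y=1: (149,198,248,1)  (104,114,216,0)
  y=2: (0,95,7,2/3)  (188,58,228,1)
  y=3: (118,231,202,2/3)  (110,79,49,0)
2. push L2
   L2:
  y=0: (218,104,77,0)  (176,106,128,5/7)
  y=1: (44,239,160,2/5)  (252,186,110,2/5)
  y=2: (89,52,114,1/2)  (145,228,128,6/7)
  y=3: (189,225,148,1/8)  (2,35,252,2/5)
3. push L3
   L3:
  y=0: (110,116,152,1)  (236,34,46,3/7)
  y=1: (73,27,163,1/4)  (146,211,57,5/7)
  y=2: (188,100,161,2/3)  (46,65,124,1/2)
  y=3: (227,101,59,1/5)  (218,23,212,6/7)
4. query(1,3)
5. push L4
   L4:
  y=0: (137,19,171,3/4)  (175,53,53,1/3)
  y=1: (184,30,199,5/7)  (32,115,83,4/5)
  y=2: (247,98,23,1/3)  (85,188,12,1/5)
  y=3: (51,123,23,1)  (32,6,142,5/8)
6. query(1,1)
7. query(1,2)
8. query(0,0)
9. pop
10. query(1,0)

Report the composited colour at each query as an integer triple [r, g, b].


query (1,3) [L1,L2,L3] — begin 0,0,0
L1 α=0: [0, 0, 0]
L2 α=2/5: [4/5, 14, 504/5]
L3 α=6/7: [6544/35, 152/7, 6864/35]
→ [187, 22, 196]

at x=1,y=1 over L1,L2,L3,L4:
after L1 α=0: [0, 0, 0]
after L2 α=2/5: [504/5, 372/5, 44]
after L3 α=5/7: [4658/35, 6019/35, 373/7]
after L4 α=4/5: [9138/175, 22119/175, 2697/35]
→ [52, 126, 77]

at x=1,y=2 over L1,L2,L3,L4:
L1 α=1: [188, 58, 228]
L2 α=6/7: [1058/7, 1426/7, 996/7]
L3 α=1/2: [690/7, 1881/14, 932/7]
L4 α=1/5: [671/7, 5078/35, 3812/35]
→ [96, 145, 109]

at x=0,y=0 over L1,L2,L3,L4:
L1 α=0: [0, 0, 0]
L2 α=0: [0, 0, 0]
L3 α=1: [110, 116, 152]
L4 α=3/4: [521/4, 173/4, 665/4]
→ [130, 43, 166]

at x=1,y=0 over L1,L2,L3:
+L1 (α=2/3) → [172/3, 386/3, 286/3]
+L2 (α=5/7) → [2984/21, 2362/21, 356/3]
+L3 (α=3/7) → [26804/147, 11590/147, 1838/21]
→ [182, 79, 88]


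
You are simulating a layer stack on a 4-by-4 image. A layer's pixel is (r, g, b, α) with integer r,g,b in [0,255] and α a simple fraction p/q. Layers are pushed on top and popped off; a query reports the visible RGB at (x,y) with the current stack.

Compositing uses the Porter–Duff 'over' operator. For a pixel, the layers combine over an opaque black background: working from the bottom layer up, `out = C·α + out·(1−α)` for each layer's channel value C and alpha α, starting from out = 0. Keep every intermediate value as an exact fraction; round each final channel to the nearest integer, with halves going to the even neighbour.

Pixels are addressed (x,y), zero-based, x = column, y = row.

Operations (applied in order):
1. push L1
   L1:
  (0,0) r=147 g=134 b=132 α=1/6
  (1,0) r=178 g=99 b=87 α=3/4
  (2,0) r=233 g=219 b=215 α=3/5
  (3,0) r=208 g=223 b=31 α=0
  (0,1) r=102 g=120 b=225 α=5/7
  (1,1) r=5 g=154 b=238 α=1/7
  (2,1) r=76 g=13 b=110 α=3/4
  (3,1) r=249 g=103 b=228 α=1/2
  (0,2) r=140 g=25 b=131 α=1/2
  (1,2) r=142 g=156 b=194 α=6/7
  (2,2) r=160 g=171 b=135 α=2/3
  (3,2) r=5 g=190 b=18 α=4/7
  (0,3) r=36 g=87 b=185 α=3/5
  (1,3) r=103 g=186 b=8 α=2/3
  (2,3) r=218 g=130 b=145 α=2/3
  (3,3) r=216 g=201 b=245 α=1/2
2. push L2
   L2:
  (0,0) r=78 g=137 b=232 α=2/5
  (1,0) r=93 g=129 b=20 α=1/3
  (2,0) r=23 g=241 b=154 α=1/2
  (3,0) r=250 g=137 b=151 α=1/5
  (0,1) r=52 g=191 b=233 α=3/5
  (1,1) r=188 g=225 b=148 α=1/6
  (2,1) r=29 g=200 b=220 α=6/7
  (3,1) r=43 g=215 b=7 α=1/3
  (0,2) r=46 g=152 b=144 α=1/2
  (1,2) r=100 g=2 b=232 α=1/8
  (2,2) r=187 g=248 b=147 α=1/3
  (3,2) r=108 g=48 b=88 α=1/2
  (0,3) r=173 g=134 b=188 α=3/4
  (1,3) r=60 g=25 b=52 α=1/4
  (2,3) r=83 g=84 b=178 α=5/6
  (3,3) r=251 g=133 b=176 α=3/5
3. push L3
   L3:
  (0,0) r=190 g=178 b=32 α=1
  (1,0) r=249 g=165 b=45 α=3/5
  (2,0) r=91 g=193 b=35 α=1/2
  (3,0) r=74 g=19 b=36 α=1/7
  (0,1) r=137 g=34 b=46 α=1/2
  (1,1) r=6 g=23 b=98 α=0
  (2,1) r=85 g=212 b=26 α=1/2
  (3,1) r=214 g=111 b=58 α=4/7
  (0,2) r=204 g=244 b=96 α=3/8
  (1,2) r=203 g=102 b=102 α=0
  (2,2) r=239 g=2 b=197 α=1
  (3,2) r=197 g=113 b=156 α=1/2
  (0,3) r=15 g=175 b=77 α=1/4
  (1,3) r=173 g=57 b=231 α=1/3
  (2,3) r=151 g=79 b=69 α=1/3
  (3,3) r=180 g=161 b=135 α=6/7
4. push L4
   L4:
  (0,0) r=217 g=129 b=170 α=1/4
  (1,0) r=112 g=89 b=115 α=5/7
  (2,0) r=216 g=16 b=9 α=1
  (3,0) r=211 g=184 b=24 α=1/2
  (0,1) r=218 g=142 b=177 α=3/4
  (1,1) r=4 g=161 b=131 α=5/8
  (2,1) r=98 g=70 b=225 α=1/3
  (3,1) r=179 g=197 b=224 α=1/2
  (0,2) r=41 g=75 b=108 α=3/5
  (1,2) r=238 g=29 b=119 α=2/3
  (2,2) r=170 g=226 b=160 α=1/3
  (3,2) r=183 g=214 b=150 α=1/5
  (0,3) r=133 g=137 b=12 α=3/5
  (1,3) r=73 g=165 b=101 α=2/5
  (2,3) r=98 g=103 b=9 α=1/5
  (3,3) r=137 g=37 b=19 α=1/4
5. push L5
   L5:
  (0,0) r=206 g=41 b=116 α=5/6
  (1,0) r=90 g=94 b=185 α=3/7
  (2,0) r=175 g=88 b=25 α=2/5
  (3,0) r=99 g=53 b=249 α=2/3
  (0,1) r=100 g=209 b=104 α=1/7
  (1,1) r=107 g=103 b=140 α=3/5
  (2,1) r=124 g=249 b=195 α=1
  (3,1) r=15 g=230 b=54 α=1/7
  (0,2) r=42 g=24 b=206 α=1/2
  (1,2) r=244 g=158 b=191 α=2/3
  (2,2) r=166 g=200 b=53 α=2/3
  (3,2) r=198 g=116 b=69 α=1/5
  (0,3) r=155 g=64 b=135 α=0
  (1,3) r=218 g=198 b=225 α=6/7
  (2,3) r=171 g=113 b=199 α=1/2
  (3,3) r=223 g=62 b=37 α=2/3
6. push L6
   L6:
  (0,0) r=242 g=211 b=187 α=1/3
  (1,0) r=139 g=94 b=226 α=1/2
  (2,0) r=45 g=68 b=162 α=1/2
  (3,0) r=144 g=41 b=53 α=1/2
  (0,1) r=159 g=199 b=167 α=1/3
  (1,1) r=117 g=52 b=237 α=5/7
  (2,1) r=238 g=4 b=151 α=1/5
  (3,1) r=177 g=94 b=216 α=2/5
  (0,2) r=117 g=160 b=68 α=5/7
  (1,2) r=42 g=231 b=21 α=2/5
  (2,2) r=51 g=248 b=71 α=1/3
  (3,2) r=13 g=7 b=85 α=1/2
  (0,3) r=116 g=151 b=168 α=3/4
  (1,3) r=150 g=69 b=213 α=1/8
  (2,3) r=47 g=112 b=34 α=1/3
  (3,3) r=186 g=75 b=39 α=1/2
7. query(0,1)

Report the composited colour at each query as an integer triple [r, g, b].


(0,1) stack=L1,L2,L3,L4,L5,L6; from [0,0,0]:
L1 α=5/7: [510/7, 600/7, 1125/7]
L2 α=3/5: [2112/35, 5211/35, 7143/35]
L3 α=1/2: [6907/70, 6401/70, 8753/70]
L4 α=3/4: [52687/280, 36221/280, 45923/280]
L5 α=1/7: [172061/980, 137923/980, 152329/980]
L6 α=1/3: [249971/1470, 235433/1470, 78053/490]
= [170, 160, 159]


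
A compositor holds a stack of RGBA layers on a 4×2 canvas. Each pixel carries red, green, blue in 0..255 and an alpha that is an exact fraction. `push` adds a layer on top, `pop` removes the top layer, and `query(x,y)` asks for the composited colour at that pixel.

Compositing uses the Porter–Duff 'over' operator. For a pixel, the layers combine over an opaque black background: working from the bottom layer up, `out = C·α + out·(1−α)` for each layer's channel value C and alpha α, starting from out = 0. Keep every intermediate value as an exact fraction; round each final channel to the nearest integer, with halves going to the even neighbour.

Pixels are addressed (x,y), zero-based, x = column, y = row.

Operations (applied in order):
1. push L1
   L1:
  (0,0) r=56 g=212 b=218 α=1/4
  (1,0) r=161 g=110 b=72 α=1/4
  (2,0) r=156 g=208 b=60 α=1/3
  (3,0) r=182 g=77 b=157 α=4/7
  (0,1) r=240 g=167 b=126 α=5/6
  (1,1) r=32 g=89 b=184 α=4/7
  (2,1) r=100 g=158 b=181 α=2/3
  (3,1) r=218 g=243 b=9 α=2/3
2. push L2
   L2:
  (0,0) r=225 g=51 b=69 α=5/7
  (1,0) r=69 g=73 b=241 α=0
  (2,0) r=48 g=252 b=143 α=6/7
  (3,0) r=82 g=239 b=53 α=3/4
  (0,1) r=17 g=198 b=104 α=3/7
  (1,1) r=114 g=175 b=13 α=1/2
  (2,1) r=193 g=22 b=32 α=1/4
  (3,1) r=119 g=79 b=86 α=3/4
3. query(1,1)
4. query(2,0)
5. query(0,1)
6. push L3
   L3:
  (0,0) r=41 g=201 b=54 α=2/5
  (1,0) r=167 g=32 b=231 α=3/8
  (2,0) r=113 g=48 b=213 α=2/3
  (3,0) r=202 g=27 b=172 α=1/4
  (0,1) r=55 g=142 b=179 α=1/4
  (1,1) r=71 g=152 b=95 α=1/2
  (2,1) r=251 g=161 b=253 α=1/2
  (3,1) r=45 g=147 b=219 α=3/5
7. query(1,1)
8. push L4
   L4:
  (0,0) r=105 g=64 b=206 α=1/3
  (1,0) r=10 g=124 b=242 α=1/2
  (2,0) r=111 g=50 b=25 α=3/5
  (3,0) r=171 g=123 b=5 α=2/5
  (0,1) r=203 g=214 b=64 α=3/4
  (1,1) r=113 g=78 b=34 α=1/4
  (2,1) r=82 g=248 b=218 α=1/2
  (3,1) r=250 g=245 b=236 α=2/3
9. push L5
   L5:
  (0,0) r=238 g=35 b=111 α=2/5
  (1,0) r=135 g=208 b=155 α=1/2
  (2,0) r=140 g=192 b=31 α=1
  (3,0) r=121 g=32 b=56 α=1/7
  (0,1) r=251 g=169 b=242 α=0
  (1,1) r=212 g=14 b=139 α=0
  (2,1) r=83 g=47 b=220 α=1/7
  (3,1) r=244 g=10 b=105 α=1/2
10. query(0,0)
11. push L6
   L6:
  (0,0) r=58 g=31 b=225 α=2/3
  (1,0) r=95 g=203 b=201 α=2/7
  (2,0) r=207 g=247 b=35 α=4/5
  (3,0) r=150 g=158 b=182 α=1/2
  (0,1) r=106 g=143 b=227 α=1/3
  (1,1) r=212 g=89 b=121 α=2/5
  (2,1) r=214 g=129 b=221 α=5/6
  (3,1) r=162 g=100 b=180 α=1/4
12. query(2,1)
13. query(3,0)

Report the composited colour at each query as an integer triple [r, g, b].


query (1,1) [L1,L2] — begin 0,0,0
+L1 (α=4/7) → [128/7, 356/7, 736/7]
+L2 (α=1/2) → [463/7, 1581/14, 827/14]
rounded: [66, 113, 59]

query (2,0) [L1,L2] — begin 0,0,0
+L1 (α=1/3) → [52, 208/3, 20]
+L2 (α=6/7) → [340/7, 4744/21, 878/7]
rounded: [49, 226, 125]

(0,1) stack=L1,L2; from [0,0,0]:
after L1 α=5/6: [200, 835/6, 105]
after L2 α=3/7: [851/7, 3452/21, 732/7]
→ [122, 164, 105]

(1,1) stack=L1,L2,L3; from [0,0,0]:
L1 α=4/7: [128/7, 356/7, 736/7]
L2 α=1/2: [463/7, 1581/14, 827/14]
L3 α=1/2: [480/7, 3709/28, 2157/28]
rounded: [69, 132, 77]

(0,0) stack=L1,L2,L3,L4,L5; from [0,0,0]:
after L1 α=1/4: [14, 53, 109/2]
after L2 α=5/7: [1153/7, 361/7, 454/7]
after L3 α=2/5: [4033/35, 3897/35, 2118/35]
after L4 α=1/3: [11741/105, 10034/105, 11446/105]
after L5 α=2/5: [28401/175, 12484/175, 19216/175]
→ [162, 71, 110]

query (2,1) [L1,L2,L3,L4,L5,L6] — begin 0,0,0
L1 α=2/3: [200/3, 316/3, 362/3]
L2 α=1/4: [393/4, 169/2, 197/2]
L3 α=1/2: [1397/8, 491/4, 703/4]
L4 α=1/2: [2053/16, 1483/8, 1575/8]
L5 α=1/7: [6823/56, 4637/28, 5605/28]
L6 α=5/6: [66743/336, 22697/168, 36545/168]
→ [199, 135, 218]

at x=3,y=0 over L1,L2,L3,L4,L5,L6:
L1 α=4/7: [104, 44, 628/7]
L2 α=3/4: [175/2, 761/4, 1741/28]
L3 α=1/4: [929/8, 2391/16, 10039/112]
L4 α=2/5: [5523/40, 11109/80, 31237/560]
L5 α=1/7: [18989/140, 34607/280, 109391/1960]
L6 α=1/2: [39989/280, 78847/560, 466111/3920]
= [143, 141, 119]
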